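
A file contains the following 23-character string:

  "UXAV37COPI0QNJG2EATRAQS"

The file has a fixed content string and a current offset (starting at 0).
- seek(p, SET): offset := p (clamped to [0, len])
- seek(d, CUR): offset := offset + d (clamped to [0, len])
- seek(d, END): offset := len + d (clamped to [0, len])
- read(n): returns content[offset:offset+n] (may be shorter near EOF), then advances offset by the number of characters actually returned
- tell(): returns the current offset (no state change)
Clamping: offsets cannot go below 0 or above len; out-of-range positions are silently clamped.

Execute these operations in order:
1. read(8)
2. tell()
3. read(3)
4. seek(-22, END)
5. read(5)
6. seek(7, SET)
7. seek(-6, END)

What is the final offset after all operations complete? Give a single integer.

After 1 (read(8)): returned 'UXAV37CO', offset=8
After 2 (tell()): offset=8
After 3 (read(3)): returned 'PI0', offset=11
After 4 (seek(-22, END)): offset=1
After 5 (read(5)): returned 'XAV37', offset=6
After 6 (seek(7, SET)): offset=7
After 7 (seek(-6, END)): offset=17

Answer: 17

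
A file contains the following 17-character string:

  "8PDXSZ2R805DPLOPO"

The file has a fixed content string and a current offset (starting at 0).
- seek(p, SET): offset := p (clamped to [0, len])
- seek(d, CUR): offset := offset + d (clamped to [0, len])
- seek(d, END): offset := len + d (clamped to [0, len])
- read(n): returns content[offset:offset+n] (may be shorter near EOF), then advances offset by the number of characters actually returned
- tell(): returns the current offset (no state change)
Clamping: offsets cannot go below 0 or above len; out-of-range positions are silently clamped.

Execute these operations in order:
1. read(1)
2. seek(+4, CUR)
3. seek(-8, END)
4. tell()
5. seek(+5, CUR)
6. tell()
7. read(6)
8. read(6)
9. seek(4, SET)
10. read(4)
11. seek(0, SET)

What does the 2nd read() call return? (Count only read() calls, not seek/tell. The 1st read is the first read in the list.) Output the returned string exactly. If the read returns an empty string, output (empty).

After 1 (read(1)): returned '8', offset=1
After 2 (seek(+4, CUR)): offset=5
After 3 (seek(-8, END)): offset=9
After 4 (tell()): offset=9
After 5 (seek(+5, CUR)): offset=14
After 6 (tell()): offset=14
After 7 (read(6)): returned 'OPO', offset=17
After 8 (read(6)): returned '', offset=17
After 9 (seek(4, SET)): offset=4
After 10 (read(4)): returned 'SZ2R', offset=8
After 11 (seek(0, SET)): offset=0

Answer: OPO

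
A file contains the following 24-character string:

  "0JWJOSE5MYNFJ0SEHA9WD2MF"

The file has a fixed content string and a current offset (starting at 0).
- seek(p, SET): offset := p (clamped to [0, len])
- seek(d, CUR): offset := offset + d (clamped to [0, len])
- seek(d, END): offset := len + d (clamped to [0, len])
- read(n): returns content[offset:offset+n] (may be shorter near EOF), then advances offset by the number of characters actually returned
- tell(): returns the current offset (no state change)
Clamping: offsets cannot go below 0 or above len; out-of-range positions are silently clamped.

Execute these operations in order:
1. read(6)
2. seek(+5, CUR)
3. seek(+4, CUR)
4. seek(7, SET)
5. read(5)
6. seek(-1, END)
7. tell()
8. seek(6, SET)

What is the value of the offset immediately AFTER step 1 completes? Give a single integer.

Answer: 6

Derivation:
After 1 (read(6)): returned '0JWJOS', offset=6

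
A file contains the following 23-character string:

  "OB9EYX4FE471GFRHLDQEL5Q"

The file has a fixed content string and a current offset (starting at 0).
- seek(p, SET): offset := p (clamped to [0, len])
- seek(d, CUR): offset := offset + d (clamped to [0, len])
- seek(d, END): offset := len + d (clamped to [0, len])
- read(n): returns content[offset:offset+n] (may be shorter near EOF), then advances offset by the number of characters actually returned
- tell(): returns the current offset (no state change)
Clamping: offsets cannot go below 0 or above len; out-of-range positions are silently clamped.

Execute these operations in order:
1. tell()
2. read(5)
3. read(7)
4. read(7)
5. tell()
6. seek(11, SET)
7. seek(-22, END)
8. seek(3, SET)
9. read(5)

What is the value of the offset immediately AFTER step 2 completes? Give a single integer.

Answer: 5

Derivation:
After 1 (tell()): offset=0
After 2 (read(5)): returned 'OB9EY', offset=5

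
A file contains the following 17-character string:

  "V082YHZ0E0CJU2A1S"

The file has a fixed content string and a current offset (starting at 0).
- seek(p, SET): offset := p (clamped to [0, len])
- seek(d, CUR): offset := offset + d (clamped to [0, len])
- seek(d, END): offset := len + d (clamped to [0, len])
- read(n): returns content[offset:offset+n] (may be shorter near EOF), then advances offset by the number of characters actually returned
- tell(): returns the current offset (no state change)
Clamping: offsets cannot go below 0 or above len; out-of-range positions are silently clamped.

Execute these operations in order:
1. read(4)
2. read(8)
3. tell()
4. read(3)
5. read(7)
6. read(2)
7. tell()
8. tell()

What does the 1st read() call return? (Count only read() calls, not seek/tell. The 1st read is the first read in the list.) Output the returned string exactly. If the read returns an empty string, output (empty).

After 1 (read(4)): returned 'V082', offset=4
After 2 (read(8)): returned 'YHZ0E0CJ', offset=12
After 3 (tell()): offset=12
After 4 (read(3)): returned 'U2A', offset=15
After 5 (read(7)): returned '1S', offset=17
After 6 (read(2)): returned '', offset=17
After 7 (tell()): offset=17
After 8 (tell()): offset=17

Answer: V082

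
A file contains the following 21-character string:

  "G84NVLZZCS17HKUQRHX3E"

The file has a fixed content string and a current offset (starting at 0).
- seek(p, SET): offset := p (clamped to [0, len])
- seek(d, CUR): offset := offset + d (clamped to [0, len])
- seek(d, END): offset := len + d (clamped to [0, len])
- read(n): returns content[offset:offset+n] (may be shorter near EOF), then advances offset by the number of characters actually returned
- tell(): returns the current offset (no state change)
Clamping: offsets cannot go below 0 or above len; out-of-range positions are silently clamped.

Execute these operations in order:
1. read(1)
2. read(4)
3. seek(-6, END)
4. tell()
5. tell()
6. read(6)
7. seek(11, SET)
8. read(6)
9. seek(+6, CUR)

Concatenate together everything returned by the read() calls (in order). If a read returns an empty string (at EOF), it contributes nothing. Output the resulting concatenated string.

After 1 (read(1)): returned 'G', offset=1
After 2 (read(4)): returned '84NV', offset=5
After 3 (seek(-6, END)): offset=15
After 4 (tell()): offset=15
After 5 (tell()): offset=15
After 6 (read(6)): returned 'QRHX3E', offset=21
After 7 (seek(11, SET)): offset=11
After 8 (read(6)): returned '7HKUQR', offset=17
After 9 (seek(+6, CUR)): offset=21

Answer: G84NVQRHX3E7HKUQR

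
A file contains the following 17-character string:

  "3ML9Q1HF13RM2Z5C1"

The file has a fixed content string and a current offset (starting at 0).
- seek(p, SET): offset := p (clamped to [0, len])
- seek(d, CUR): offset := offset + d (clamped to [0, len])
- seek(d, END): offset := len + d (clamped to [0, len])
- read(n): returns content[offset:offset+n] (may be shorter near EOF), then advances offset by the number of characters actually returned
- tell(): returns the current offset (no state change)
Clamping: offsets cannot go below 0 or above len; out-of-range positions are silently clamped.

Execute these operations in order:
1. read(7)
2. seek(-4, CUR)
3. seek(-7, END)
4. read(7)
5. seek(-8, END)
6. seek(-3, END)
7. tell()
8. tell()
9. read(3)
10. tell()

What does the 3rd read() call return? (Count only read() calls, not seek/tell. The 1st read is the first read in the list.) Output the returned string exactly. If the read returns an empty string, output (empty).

After 1 (read(7)): returned '3ML9Q1H', offset=7
After 2 (seek(-4, CUR)): offset=3
After 3 (seek(-7, END)): offset=10
After 4 (read(7)): returned 'RM2Z5C1', offset=17
After 5 (seek(-8, END)): offset=9
After 6 (seek(-3, END)): offset=14
After 7 (tell()): offset=14
After 8 (tell()): offset=14
After 9 (read(3)): returned '5C1', offset=17
After 10 (tell()): offset=17

Answer: 5C1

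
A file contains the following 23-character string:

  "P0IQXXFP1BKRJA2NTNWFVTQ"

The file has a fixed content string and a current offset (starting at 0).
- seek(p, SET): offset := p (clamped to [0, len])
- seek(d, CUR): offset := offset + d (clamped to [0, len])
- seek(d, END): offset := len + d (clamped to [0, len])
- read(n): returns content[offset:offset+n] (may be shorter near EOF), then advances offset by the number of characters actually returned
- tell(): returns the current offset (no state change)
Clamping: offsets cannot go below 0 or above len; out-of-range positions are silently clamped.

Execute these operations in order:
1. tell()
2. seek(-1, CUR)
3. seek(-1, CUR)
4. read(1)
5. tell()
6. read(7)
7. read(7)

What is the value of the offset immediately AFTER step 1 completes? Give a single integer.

Answer: 0

Derivation:
After 1 (tell()): offset=0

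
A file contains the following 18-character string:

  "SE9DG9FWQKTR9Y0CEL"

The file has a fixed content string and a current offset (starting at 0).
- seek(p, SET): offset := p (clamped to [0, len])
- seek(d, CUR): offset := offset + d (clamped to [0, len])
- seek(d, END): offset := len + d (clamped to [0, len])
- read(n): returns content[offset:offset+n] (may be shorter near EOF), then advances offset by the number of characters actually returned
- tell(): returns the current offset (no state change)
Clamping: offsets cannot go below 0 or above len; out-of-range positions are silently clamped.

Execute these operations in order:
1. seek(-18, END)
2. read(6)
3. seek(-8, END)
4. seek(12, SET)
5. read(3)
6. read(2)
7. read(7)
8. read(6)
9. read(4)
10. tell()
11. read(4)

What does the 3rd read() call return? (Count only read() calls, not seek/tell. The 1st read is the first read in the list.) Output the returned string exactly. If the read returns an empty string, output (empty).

After 1 (seek(-18, END)): offset=0
After 2 (read(6)): returned 'SE9DG9', offset=6
After 3 (seek(-8, END)): offset=10
After 4 (seek(12, SET)): offset=12
After 5 (read(3)): returned '9Y0', offset=15
After 6 (read(2)): returned 'CE', offset=17
After 7 (read(7)): returned 'L', offset=18
After 8 (read(6)): returned '', offset=18
After 9 (read(4)): returned '', offset=18
After 10 (tell()): offset=18
After 11 (read(4)): returned '', offset=18

Answer: CE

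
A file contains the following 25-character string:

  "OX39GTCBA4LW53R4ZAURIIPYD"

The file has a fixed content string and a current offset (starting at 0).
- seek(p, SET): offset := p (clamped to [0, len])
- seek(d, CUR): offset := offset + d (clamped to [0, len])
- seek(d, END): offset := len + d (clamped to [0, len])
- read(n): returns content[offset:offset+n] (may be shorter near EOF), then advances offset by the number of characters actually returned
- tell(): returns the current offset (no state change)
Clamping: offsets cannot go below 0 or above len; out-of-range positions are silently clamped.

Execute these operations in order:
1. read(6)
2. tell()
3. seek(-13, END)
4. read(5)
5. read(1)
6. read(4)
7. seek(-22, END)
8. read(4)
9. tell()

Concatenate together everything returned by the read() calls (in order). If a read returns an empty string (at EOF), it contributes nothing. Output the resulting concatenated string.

Answer: OX39GT53R4ZAURII9GTC

Derivation:
After 1 (read(6)): returned 'OX39GT', offset=6
After 2 (tell()): offset=6
After 3 (seek(-13, END)): offset=12
After 4 (read(5)): returned '53R4Z', offset=17
After 5 (read(1)): returned 'A', offset=18
After 6 (read(4)): returned 'URII', offset=22
After 7 (seek(-22, END)): offset=3
After 8 (read(4)): returned '9GTC', offset=7
After 9 (tell()): offset=7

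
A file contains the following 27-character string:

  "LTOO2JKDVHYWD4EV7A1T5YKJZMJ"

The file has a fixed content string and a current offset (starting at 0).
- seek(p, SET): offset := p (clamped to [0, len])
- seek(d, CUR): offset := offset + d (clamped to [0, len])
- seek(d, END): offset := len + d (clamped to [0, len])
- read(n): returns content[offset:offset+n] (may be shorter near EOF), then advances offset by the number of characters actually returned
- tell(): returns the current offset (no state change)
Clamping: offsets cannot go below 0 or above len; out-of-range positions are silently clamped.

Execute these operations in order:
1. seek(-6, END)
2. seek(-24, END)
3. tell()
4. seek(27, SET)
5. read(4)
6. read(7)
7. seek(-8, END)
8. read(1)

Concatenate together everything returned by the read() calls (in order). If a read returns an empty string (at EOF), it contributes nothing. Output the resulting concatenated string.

Answer: T

Derivation:
After 1 (seek(-6, END)): offset=21
After 2 (seek(-24, END)): offset=3
After 3 (tell()): offset=3
After 4 (seek(27, SET)): offset=27
After 5 (read(4)): returned '', offset=27
After 6 (read(7)): returned '', offset=27
After 7 (seek(-8, END)): offset=19
After 8 (read(1)): returned 'T', offset=20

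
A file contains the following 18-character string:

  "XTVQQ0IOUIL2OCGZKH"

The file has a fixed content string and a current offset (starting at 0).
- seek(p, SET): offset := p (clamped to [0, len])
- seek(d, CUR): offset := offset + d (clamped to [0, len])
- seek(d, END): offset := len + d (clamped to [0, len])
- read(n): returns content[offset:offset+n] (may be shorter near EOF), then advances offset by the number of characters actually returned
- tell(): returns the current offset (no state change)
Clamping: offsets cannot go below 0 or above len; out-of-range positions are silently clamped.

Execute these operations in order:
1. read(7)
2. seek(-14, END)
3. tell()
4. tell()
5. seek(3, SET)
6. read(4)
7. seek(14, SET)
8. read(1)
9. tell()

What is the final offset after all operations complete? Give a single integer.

Answer: 15

Derivation:
After 1 (read(7)): returned 'XTVQQ0I', offset=7
After 2 (seek(-14, END)): offset=4
After 3 (tell()): offset=4
After 4 (tell()): offset=4
After 5 (seek(3, SET)): offset=3
After 6 (read(4)): returned 'QQ0I', offset=7
After 7 (seek(14, SET)): offset=14
After 8 (read(1)): returned 'G', offset=15
After 9 (tell()): offset=15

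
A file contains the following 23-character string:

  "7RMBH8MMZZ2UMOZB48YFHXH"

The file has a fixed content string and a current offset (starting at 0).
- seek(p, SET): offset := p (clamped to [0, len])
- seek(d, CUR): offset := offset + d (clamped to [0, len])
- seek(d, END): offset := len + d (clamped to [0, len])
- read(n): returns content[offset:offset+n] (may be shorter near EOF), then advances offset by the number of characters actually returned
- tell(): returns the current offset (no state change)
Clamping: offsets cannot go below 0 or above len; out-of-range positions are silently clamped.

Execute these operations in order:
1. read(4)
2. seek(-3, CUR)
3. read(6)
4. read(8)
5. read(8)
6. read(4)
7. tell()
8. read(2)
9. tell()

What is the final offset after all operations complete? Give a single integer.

Answer: 23

Derivation:
After 1 (read(4)): returned '7RMB', offset=4
After 2 (seek(-3, CUR)): offset=1
After 3 (read(6)): returned 'RMBH8M', offset=7
After 4 (read(8)): returned 'MZZ2UMOZ', offset=15
After 5 (read(8)): returned 'B48YFHXH', offset=23
After 6 (read(4)): returned '', offset=23
After 7 (tell()): offset=23
After 8 (read(2)): returned '', offset=23
After 9 (tell()): offset=23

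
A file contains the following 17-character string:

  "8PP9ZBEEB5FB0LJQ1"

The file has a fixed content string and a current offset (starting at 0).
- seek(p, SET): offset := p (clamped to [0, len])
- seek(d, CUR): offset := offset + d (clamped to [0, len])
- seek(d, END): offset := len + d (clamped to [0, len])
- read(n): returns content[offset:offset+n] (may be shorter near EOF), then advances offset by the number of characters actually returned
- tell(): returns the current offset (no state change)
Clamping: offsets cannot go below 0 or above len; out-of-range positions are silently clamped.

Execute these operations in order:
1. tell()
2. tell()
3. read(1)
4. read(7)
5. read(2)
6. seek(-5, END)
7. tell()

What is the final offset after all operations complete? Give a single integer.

After 1 (tell()): offset=0
After 2 (tell()): offset=0
After 3 (read(1)): returned '8', offset=1
After 4 (read(7)): returned 'PP9ZBEE', offset=8
After 5 (read(2)): returned 'B5', offset=10
After 6 (seek(-5, END)): offset=12
After 7 (tell()): offset=12

Answer: 12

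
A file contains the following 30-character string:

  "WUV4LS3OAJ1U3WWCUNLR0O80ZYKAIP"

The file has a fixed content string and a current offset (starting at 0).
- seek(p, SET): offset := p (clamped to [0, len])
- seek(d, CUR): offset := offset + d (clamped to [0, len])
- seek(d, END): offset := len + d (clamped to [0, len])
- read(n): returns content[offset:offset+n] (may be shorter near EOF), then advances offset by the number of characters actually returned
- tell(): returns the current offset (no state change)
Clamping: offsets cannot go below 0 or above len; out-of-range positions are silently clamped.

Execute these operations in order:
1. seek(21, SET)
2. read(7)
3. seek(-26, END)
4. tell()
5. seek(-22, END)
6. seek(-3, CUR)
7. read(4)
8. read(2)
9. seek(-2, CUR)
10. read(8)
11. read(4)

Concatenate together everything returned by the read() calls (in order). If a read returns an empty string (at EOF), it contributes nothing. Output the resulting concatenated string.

After 1 (seek(21, SET)): offset=21
After 2 (read(7)): returned 'O80ZYKA', offset=28
After 3 (seek(-26, END)): offset=4
After 4 (tell()): offset=4
After 5 (seek(-22, END)): offset=8
After 6 (seek(-3, CUR)): offset=5
After 7 (read(4)): returned 'S3OA', offset=9
After 8 (read(2)): returned 'J1', offset=11
After 9 (seek(-2, CUR)): offset=9
After 10 (read(8)): returned 'J1U3WWCU', offset=17
After 11 (read(4)): returned 'NLR0', offset=21

Answer: O80ZYKAS3OAJ1J1U3WWCUNLR0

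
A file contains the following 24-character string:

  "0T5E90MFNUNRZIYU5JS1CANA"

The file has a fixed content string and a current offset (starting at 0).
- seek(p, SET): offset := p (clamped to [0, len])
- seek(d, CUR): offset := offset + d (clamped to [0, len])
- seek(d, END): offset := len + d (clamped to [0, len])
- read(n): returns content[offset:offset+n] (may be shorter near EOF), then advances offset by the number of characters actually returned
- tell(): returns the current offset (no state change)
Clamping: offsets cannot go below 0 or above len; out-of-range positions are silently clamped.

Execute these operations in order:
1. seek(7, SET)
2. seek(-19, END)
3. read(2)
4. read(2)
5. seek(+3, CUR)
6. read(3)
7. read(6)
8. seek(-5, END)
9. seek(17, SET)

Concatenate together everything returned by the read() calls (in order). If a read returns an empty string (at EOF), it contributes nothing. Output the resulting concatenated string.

After 1 (seek(7, SET)): offset=7
After 2 (seek(-19, END)): offset=5
After 3 (read(2)): returned '0M', offset=7
After 4 (read(2)): returned 'FN', offset=9
After 5 (seek(+3, CUR)): offset=12
After 6 (read(3)): returned 'ZIY', offset=15
After 7 (read(6)): returned 'U5JS1C', offset=21
After 8 (seek(-5, END)): offset=19
After 9 (seek(17, SET)): offset=17

Answer: 0MFNZIYU5JS1C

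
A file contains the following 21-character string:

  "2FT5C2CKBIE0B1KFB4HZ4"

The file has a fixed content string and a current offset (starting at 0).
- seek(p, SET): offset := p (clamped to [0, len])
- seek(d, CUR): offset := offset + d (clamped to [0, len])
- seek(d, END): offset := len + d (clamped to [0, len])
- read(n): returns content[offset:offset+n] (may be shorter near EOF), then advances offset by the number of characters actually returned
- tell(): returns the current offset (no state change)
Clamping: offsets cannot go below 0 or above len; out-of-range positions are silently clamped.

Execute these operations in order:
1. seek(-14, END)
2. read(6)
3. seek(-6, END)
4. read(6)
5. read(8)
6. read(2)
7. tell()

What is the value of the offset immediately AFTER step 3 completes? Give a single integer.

Answer: 15

Derivation:
After 1 (seek(-14, END)): offset=7
After 2 (read(6)): returned 'KBIE0B', offset=13
After 3 (seek(-6, END)): offset=15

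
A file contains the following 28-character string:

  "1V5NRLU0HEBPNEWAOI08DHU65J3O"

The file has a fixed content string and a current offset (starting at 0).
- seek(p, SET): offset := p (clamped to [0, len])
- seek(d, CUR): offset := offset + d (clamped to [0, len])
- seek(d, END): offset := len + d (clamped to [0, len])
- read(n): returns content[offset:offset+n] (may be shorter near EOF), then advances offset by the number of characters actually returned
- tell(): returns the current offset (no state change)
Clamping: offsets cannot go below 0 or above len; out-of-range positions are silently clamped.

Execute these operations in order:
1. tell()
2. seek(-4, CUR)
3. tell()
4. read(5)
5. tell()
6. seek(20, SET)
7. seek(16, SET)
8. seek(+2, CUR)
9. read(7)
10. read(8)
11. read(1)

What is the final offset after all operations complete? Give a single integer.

After 1 (tell()): offset=0
After 2 (seek(-4, CUR)): offset=0
After 3 (tell()): offset=0
After 4 (read(5)): returned '1V5NR', offset=5
After 5 (tell()): offset=5
After 6 (seek(20, SET)): offset=20
After 7 (seek(16, SET)): offset=16
After 8 (seek(+2, CUR)): offset=18
After 9 (read(7)): returned '08DHU65', offset=25
After 10 (read(8)): returned 'J3O', offset=28
After 11 (read(1)): returned '', offset=28

Answer: 28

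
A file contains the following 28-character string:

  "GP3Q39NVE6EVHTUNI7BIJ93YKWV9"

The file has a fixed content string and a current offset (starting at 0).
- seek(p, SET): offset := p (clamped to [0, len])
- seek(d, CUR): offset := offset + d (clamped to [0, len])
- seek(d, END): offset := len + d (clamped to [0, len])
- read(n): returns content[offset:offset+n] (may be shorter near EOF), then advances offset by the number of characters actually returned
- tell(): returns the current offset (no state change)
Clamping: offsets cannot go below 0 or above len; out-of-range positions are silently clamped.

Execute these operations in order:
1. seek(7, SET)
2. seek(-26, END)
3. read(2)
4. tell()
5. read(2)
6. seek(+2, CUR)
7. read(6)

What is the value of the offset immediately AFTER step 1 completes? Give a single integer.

After 1 (seek(7, SET)): offset=7

Answer: 7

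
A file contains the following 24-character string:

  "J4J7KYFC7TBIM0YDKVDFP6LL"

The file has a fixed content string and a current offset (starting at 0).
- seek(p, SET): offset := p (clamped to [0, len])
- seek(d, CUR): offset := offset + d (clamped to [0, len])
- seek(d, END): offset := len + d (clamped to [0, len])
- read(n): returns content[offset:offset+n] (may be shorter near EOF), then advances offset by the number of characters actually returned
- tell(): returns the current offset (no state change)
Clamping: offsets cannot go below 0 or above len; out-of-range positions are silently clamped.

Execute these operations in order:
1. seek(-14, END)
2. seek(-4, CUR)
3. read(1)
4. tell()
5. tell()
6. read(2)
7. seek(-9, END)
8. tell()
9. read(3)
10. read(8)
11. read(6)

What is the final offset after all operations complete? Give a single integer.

Answer: 24

Derivation:
After 1 (seek(-14, END)): offset=10
After 2 (seek(-4, CUR)): offset=6
After 3 (read(1)): returned 'F', offset=7
After 4 (tell()): offset=7
After 5 (tell()): offset=7
After 6 (read(2)): returned 'C7', offset=9
After 7 (seek(-9, END)): offset=15
After 8 (tell()): offset=15
After 9 (read(3)): returned 'DKV', offset=18
After 10 (read(8)): returned 'DFP6LL', offset=24
After 11 (read(6)): returned '', offset=24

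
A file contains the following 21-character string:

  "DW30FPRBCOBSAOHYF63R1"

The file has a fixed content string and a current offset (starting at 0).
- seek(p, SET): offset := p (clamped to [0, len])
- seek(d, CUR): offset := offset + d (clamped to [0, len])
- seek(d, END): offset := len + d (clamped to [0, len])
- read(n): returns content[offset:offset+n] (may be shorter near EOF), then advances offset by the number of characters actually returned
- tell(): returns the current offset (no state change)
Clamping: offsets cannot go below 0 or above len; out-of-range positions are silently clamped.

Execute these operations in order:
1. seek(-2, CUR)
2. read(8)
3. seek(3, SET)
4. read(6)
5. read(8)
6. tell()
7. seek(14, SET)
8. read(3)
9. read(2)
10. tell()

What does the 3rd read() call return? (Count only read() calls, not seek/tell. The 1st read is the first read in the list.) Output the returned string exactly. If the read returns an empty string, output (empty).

After 1 (seek(-2, CUR)): offset=0
After 2 (read(8)): returned 'DW30FPRB', offset=8
After 3 (seek(3, SET)): offset=3
After 4 (read(6)): returned '0FPRBC', offset=9
After 5 (read(8)): returned 'OBSAOHYF', offset=17
After 6 (tell()): offset=17
After 7 (seek(14, SET)): offset=14
After 8 (read(3)): returned 'HYF', offset=17
After 9 (read(2)): returned '63', offset=19
After 10 (tell()): offset=19

Answer: OBSAOHYF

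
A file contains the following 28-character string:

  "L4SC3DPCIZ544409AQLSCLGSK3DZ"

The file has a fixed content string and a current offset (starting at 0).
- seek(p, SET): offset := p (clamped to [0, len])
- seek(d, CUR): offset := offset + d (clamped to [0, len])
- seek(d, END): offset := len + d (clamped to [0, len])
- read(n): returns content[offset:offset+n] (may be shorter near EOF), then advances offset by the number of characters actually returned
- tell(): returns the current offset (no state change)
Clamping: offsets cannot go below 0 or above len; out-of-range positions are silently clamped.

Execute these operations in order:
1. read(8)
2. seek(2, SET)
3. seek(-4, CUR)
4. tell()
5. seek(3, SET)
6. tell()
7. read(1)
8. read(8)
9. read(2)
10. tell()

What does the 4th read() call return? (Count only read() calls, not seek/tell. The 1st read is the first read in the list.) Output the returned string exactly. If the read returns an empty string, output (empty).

After 1 (read(8)): returned 'L4SC3DPC', offset=8
After 2 (seek(2, SET)): offset=2
After 3 (seek(-4, CUR)): offset=0
After 4 (tell()): offset=0
After 5 (seek(3, SET)): offset=3
After 6 (tell()): offset=3
After 7 (read(1)): returned 'C', offset=4
After 8 (read(8)): returned '3DPCIZ54', offset=12
After 9 (read(2)): returned '44', offset=14
After 10 (tell()): offset=14

Answer: 44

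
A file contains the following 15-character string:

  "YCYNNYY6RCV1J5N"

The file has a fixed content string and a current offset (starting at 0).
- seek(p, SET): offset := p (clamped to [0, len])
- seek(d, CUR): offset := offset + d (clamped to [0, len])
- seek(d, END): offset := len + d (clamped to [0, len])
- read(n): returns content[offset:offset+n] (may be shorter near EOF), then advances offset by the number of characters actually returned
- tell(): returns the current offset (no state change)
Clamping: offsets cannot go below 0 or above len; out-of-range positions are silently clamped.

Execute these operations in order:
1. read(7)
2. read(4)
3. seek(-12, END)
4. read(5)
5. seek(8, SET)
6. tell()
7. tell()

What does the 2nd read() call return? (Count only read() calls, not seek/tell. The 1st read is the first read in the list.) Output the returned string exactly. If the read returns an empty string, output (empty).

After 1 (read(7)): returned 'YCYNNYY', offset=7
After 2 (read(4)): returned '6RCV', offset=11
After 3 (seek(-12, END)): offset=3
After 4 (read(5)): returned 'NNYY6', offset=8
After 5 (seek(8, SET)): offset=8
After 6 (tell()): offset=8
After 7 (tell()): offset=8

Answer: 6RCV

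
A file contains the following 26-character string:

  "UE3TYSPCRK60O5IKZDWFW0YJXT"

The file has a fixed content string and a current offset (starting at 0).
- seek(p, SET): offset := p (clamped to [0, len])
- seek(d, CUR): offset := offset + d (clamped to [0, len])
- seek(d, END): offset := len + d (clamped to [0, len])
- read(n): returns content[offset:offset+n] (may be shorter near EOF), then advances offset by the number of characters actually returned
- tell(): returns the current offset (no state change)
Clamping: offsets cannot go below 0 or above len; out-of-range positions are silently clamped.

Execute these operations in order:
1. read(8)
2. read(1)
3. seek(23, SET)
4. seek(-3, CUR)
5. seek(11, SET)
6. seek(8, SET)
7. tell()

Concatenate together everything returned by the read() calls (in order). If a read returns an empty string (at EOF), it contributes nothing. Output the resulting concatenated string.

Answer: UE3TYSPCR

Derivation:
After 1 (read(8)): returned 'UE3TYSPC', offset=8
After 2 (read(1)): returned 'R', offset=9
After 3 (seek(23, SET)): offset=23
After 4 (seek(-3, CUR)): offset=20
After 5 (seek(11, SET)): offset=11
After 6 (seek(8, SET)): offset=8
After 7 (tell()): offset=8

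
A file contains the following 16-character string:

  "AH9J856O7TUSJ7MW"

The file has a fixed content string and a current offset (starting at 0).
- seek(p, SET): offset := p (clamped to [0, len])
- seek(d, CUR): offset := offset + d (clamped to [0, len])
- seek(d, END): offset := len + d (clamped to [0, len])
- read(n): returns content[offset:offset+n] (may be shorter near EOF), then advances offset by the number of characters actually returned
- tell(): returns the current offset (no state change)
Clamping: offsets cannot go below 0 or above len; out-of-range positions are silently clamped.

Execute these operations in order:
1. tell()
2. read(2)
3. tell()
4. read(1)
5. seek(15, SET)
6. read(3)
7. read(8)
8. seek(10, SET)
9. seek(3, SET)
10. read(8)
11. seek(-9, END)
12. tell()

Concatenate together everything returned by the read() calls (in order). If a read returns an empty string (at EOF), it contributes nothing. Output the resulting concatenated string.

After 1 (tell()): offset=0
After 2 (read(2)): returned 'AH', offset=2
After 3 (tell()): offset=2
After 4 (read(1)): returned '9', offset=3
After 5 (seek(15, SET)): offset=15
After 6 (read(3)): returned 'W', offset=16
After 7 (read(8)): returned '', offset=16
After 8 (seek(10, SET)): offset=10
After 9 (seek(3, SET)): offset=3
After 10 (read(8)): returned 'J856O7TU', offset=11
After 11 (seek(-9, END)): offset=7
After 12 (tell()): offset=7

Answer: AH9WJ856O7TU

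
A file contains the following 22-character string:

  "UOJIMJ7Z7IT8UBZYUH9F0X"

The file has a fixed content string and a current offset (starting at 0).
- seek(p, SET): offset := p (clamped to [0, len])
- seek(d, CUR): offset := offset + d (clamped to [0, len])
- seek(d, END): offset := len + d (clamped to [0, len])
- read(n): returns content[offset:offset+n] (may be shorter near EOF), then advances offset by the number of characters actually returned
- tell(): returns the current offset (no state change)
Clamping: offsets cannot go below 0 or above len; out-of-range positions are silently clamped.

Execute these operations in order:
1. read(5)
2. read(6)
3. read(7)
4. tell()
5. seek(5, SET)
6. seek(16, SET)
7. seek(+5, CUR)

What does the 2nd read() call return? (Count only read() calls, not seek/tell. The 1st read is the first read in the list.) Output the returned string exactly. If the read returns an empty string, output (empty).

Answer: J7Z7IT

Derivation:
After 1 (read(5)): returned 'UOJIM', offset=5
After 2 (read(6)): returned 'J7Z7IT', offset=11
After 3 (read(7)): returned '8UBZYUH', offset=18
After 4 (tell()): offset=18
After 5 (seek(5, SET)): offset=5
After 6 (seek(16, SET)): offset=16
After 7 (seek(+5, CUR)): offset=21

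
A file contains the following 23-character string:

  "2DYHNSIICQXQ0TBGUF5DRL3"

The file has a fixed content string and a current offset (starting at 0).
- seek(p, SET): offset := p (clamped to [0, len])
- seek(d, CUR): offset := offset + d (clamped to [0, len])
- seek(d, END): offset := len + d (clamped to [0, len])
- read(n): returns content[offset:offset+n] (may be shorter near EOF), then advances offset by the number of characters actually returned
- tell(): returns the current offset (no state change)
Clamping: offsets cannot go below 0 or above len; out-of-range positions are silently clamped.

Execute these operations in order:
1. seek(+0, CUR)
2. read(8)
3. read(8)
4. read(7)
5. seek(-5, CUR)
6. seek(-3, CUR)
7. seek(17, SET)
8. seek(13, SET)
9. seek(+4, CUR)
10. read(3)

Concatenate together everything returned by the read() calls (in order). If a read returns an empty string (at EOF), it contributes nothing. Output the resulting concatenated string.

Answer: 2DYHNSIICQXQ0TBGUF5DRL3F5D

Derivation:
After 1 (seek(+0, CUR)): offset=0
After 2 (read(8)): returned '2DYHNSII', offset=8
After 3 (read(8)): returned 'CQXQ0TBG', offset=16
After 4 (read(7)): returned 'UF5DRL3', offset=23
After 5 (seek(-5, CUR)): offset=18
After 6 (seek(-3, CUR)): offset=15
After 7 (seek(17, SET)): offset=17
After 8 (seek(13, SET)): offset=13
After 9 (seek(+4, CUR)): offset=17
After 10 (read(3)): returned 'F5D', offset=20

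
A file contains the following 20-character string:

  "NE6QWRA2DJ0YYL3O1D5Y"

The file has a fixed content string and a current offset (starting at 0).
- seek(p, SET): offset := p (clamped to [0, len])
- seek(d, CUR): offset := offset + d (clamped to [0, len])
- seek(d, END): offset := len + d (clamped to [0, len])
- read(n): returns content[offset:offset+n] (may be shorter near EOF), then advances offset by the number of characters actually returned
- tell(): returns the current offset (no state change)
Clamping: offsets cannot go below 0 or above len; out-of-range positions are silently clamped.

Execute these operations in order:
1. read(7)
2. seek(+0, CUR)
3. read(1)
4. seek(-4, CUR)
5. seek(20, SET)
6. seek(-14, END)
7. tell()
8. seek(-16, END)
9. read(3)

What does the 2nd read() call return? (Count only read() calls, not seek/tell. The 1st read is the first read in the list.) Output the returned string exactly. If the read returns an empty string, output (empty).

After 1 (read(7)): returned 'NE6QWRA', offset=7
After 2 (seek(+0, CUR)): offset=7
After 3 (read(1)): returned '2', offset=8
After 4 (seek(-4, CUR)): offset=4
After 5 (seek(20, SET)): offset=20
After 6 (seek(-14, END)): offset=6
After 7 (tell()): offset=6
After 8 (seek(-16, END)): offset=4
After 9 (read(3)): returned 'WRA', offset=7

Answer: 2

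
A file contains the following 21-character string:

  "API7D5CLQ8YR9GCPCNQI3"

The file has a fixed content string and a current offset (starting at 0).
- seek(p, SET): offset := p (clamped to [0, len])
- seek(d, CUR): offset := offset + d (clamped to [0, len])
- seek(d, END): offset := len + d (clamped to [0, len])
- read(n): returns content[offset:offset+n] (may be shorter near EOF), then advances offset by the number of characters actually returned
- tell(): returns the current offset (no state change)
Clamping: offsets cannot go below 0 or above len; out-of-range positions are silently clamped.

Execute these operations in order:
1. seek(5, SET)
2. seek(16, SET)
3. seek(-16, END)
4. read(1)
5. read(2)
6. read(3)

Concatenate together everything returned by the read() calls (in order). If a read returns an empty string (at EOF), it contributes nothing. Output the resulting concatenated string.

Answer: 5CLQ8Y

Derivation:
After 1 (seek(5, SET)): offset=5
After 2 (seek(16, SET)): offset=16
After 3 (seek(-16, END)): offset=5
After 4 (read(1)): returned '5', offset=6
After 5 (read(2)): returned 'CL', offset=8
After 6 (read(3)): returned 'Q8Y', offset=11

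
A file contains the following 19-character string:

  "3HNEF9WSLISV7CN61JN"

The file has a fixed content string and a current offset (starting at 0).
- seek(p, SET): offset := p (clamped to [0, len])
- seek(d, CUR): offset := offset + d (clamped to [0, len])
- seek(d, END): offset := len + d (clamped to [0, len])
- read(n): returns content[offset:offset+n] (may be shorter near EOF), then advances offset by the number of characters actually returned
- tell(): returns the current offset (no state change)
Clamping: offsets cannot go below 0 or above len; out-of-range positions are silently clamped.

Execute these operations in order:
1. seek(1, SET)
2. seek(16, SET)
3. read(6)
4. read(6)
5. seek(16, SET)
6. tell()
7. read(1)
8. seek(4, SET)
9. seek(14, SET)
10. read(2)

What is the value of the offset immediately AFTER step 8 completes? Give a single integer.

After 1 (seek(1, SET)): offset=1
After 2 (seek(16, SET)): offset=16
After 3 (read(6)): returned '1JN', offset=19
After 4 (read(6)): returned '', offset=19
After 5 (seek(16, SET)): offset=16
After 6 (tell()): offset=16
After 7 (read(1)): returned '1', offset=17
After 8 (seek(4, SET)): offset=4

Answer: 4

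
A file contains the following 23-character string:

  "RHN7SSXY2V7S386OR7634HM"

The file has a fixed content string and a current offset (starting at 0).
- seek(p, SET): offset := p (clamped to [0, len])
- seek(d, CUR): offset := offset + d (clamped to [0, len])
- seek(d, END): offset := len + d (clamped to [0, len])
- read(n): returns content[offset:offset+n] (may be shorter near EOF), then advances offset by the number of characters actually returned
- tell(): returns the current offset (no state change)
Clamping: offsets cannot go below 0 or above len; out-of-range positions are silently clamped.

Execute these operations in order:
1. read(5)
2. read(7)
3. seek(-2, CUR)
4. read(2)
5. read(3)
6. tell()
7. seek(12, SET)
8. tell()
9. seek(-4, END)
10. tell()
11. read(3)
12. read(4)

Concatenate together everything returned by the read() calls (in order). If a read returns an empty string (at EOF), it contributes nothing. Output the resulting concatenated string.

Answer: RHN7SSXY2V7S7S38634HM

Derivation:
After 1 (read(5)): returned 'RHN7S', offset=5
After 2 (read(7)): returned 'SXY2V7S', offset=12
After 3 (seek(-2, CUR)): offset=10
After 4 (read(2)): returned '7S', offset=12
After 5 (read(3)): returned '386', offset=15
After 6 (tell()): offset=15
After 7 (seek(12, SET)): offset=12
After 8 (tell()): offset=12
After 9 (seek(-4, END)): offset=19
After 10 (tell()): offset=19
After 11 (read(3)): returned '34H', offset=22
After 12 (read(4)): returned 'M', offset=23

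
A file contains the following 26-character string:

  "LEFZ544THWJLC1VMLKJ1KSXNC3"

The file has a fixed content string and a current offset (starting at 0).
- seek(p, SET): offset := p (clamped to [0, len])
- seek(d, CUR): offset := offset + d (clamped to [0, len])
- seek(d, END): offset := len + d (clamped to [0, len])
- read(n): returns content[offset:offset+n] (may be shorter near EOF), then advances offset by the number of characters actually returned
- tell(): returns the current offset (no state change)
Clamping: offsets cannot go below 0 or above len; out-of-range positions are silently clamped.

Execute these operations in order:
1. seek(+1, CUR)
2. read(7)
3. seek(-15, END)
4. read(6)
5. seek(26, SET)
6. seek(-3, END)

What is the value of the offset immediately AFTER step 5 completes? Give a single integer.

Answer: 26

Derivation:
After 1 (seek(+1, CUR)): offset=1
After 2 (read(7)): returned 'EFZ544T', offset=8
After 3 (seek(-15, END)): offset=11
After 4 (read(6)): returned 'LC1VML', offset=17
After 5 (seek(26, SET)): offset=26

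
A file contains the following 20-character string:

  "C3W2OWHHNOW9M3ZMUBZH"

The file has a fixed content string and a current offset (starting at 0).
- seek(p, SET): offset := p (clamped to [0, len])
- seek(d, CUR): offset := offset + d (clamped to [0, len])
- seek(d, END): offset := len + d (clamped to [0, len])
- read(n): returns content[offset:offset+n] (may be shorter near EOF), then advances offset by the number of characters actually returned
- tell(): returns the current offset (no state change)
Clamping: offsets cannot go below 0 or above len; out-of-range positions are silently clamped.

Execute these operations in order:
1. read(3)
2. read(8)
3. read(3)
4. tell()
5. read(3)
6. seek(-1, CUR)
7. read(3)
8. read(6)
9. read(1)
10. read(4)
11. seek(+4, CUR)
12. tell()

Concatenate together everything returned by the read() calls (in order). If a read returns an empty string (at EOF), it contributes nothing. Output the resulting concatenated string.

Answer: C3W2OWHHNOW9M3ZMUUBZH

Derivation:
After 1 (read(3)): returned 'C3W', offset=3
After 2 (read(8)): returned '2OWHHNOW', offset=11
After 3 (read(3)): returned '9M3', offset=14
After 4 (tell()): offset=14
After 5 (read(3)): returned 'ZMU', offset=17
After 6 (seek(-1, CUR)): offset=16
After 7 (read(3)): returned 'UBZ', offset=19
After 8 (read(6)): returned 'H', offset=20
After 9 (read(1)): returned '', offset=20
After 10 (read(4)): returned '', offset=20
After 11 (seek(+4, CUR)): offset=20
After 12 (tell()): offset=20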